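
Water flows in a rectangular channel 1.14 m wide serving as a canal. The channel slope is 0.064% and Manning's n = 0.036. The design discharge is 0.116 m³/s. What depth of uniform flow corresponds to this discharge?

y_n = 0.386 m

Manning's equation rearranged: A R^(2/3) = nQ / (1·√S) = 0.036 × 0.116 / (√0.00064) = 0.1651.
At y = 0.448 m: A R^(2/3) = 0.2031 — too large.
At y = 0.274 m: A R^(2/3) = 0.1014 — too small.
At y = 0.386 m: A R^(2/3) = 0.1653 — matches.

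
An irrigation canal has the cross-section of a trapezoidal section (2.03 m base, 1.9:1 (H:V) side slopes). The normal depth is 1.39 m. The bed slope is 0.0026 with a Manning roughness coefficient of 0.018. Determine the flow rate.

With bottom width b = 2.03 m and side slope z = 1.9: A = (b + zy)y = (2.03 + 1.9×1.39)×1.39 = 6.493 m²; P = b + 2y√(1+z²) = 2.03 + 2×1.39×2.147 = 7.999 m.
Hydraulic radius R = A/P = 6.493/7.999 = 0.8117 m.
Manning's equation: Q = (1/n) A R^(2/3) S^(1/2) = (1/0.018) × 6.493 × 0.8117^(2/3) × 0.0026^(1/2) = 16 m³/s.

Q = 16 m³/s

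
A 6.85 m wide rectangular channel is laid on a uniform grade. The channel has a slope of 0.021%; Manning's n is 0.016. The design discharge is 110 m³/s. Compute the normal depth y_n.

Manning's equation rearranged: A R^(2/3) = nQ / (1·√S) = 0.016 × 110 / (√0.00021) = 121.5.
Try y = 12.1 m: A R^(2/3) = 159.5 — too large.
Try y = 7.88 m: A R^(2/3) = 96.42 — too small.
Try y = 9.57 m: A R^(2/3) = 121.5 — ≈ 121.5.

y_n = 9.57 m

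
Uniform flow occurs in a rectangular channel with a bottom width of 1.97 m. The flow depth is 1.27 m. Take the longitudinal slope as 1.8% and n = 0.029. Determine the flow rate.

Flow area A = b·y = 1.97 × 1.27 = 2.502 m². Wetted perimeter P = b + 2y = 1.97 + 2×1.27 = 4.51 m.
Hydraulic radius R = A/P = 2.502/4.51 = 0.5547 m.
Manning's equation: Q = (1/n) A R^(2/3) S^(1/2) = (1/0.029) × 2.502 × 0.5547^(2/3) × 0.018^(1/2) = 7.81 m³/s.

Q = 7.81 m³/s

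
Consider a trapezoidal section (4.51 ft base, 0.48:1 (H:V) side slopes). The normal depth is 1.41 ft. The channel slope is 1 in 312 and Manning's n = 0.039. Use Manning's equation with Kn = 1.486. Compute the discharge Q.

Q = 15.3 ft³/s

With bottom width b = 4.51 ft and side slope z = 0.48: A = (b + zy)y = (4.51 + 0.48×1.41)×1.41 = 7.313 ft²; P = b + 2y√(1+z²) = 4.51 + 2×1.41×1.109 = 7.638 ft.
Hydraulic radius R = A/P = 7.313/7.638 = 0.9575 ft.
Manning's equation: Q = (1.486/n) A R^(2/3) S^(1/2) = (1.486/0.039) × 7.313 × 0.9575^(2/3) × 0.003205^(1/2) = 15.3 ft³/s.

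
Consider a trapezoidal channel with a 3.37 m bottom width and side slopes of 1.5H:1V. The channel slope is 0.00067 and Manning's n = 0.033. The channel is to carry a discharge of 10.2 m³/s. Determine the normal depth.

Manning's equation rearranged: A R^(2/3) = nQ / (1·√S) = 0.033 × 10.2 / (√0.00067) = 13.
Try y = 1.44 m: A R^(2/3) = 7.587 — too small.
Try y = 2.23 m: A R^(2/3) = 17.95 — too large.
Try y = 1.9 m: A R^(2/3) = 13.02 — close enough.

y_n = 1.9 m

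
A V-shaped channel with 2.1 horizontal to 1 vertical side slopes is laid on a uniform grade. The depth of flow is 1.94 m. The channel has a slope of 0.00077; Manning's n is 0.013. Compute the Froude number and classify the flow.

subcritical

For a triangular section with side slope z = 2.1: A = zy² = 2.1×1.94² = 7.904 m²; P = 2y√(1+z²) = 2×1.94×2.326 = 9.025 m.
Hydraulic radius R = A/P = 7.904/9.025 = 0.8758 m.
V = (1/n) R^(2/3) √S = (1/0.013) × 0.8758^(2/3) × √0.00077 = 1.954 m/s. Hydraulic depth D_h = A/T = 7.904/8.148 = 0.97 m.
Froude number Fr = V/√(g·D_h) = 1.954/√(9.81×0.97) = 0.633, which is less than 1, so the flow is subcritical.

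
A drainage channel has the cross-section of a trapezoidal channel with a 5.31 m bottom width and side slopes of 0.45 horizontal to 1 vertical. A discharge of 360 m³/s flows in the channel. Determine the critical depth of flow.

y_c = 6.43 m

At critical depth, Q² T / (g A³) = 1, i.e. A³/T = Q²/g = 360²/9.81 = 13210.
At y = 7.53 m: A³/T = 23250 — over.
At y = 5.72 m: A³/T = 8770 — short.
At y = 6.43 m: A³/T = 13230 — ≈ 13210.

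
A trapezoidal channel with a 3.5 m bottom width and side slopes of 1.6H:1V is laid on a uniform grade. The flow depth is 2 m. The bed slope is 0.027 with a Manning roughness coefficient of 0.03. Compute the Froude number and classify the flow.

With bottom width b = 3.5 m and side slope z = 1.6: A = (b + zy)y = (3.5 + 1.6×2)×2 = 13.4 m²; P = b + 2y√(1+z²) = 3.5 + 2×2×1.887 = 11.05 m.
Hydraulic radius R = A/P = 13.4/11.05 = 1.213 m.
V = (1/n) R^(2/3) √S = (1/0.03) × 1.213^(2/3) × √0.027 = 6.23 m/s. Hydraulic depth D_h = A/T = 13.4/9.9 = 1.354 m.
Froude number Fr = V/√(g·D_h) = 6.23/√(9.81×1.354) = 1.71, which is greater than 1, so the flow is supercritical.

supercritical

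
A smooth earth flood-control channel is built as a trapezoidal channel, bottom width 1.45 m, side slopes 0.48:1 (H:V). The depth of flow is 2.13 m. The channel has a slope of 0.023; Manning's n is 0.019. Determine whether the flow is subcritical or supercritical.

supercritical

With bottom width b = 1.45 m and side slope z = 0.48: A = (b + zy)y = (1.45 + 0.48×2.13)×2.13 = 5.266 m²; P = b + 2y√(1+z²) = 1.45 + 2×2.13×1.109 = 6.175 m.
Hydraulic radius R = A/P = 5.266/6.175 = 0.8528 m.
V = (1/n) R^(2/3) √S = (1/0.019) × 0.8528^(2/3) × √0.023 = 7.178 m/s. Hydraulic depth D_h = A/T = 5.266/3.495 = 1.507 m.
Froude number Fr = V/√(g·D_h) = 7.178/√(9.81×1.507) = 1.87, which is greater than 1, so the flow is supercritical.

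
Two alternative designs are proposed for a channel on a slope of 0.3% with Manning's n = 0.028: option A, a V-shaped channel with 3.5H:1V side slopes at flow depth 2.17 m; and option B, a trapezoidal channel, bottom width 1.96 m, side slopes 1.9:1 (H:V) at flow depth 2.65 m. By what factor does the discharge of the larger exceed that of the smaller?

1.36

Channel A: For a triangular section with side slope z = 3.5: A = zy² = 3.5×2.17² = 16.48 m²; P = 2y√(1+z²) = 2×2.17×3.64 = 15.8 m. Hydraulic radius R = A/P = 16.48/15.8 = 1.043 m. Q_A = (1/0.028)·16.48·1.043^(2/3)·√0.003 = 33.16 m³/s.
Channel B: With bottom width b = 1.96 m and side slope z = 1.9: A = (b + zy)y = (1.96 + 1.9×2.65)×2.65 = 18.54 m²; P = b + 2y√(1+z²) = 1.96 + 2×2.65×2.147 = 13.34 m. Hydraulic radius R = A/P = 18.54/13.34 = 1.39 m. Q_B = (1/0.028)·18.54·1.39^(2/3)·√0.003 = 45.15 m³/s.
The larger discharge is 45.15 m³/s and the smaller is 33.16 m³/s; the ratio is 1.36.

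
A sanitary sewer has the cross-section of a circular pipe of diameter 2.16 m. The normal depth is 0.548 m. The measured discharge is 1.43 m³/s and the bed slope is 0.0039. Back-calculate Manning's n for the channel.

For a circular section of diameter D = 2.16 m at depth y = 0.548 m, the central angle is θ = 2 arccos(1 − 2y/D) = 2.111 rad. Then A = (D²/8)(θ − sin θ) = 0.7314 m² and P = Dθ/2 = 2.28 m.
Hydraulic radius R = A/P = 0.7314/2.28 = 0.3207 m.
Rearranging Manning's equation: n = (1/Q) A R^(2/3) S^(1/2) = (1/1.43) × 0.7314 × 0.3207^(2/3) × √0.0039 = 0.015.

n = 0.015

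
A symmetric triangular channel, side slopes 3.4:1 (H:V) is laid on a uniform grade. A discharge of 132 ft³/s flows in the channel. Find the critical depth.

At critical depth, Q² T / (g A³) = 1, i.e. A³/T = Q²/g = 132²/32.2 = 541.1.
Trying y = 2.82 ft: A³/T = 1031 — over.
Trying y = 2.18 ft: A³/T = 284.6 — short.
Trying y = 2.48 ft: A³/T = 542.2 — matches.

y_c = 2.48 ft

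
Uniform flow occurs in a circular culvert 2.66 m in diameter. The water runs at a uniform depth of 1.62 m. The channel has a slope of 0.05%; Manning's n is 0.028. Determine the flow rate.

For a circular section of diameter D = 2.66 m at depth y = 1.62 m, the central angle is θ = 2 arccos(1 − 2y/D) = 3.581 rad. Then A = (D²/8)(θ − sin θ) = 3.544 m² and P = Dθ/2 = 4.763 m.
Hydraulic radius R = A/P = 3.544/4.763 = 0.744 m.
Manning's equation: Q = (1/n) A R^(2/3) S^(1/2) = (1/0.028) × 3.544 × 0.744^(2/3) × 0.0005^(1/2) = 2.32 m³/s.

Q = 2.32 m³/s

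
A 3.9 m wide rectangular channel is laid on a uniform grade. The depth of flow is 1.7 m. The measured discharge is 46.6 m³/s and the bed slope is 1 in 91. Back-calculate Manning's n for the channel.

n = 0.014

Flow area A = b·y = 3.9 × 1.7 = 6.63 m². Wetted perimeter P = b + 2y = 3.9 + 2×1.7 = 7.3 m.
Hydraulic radius R = A/P = 6.63/7.3 = 0.9082 m.
Rearranging Manning's equation: n = (1/Q) A R^(2/3) S^(1/2) = (1/46.6) × 6.63 × 0.9082^(2/3) × √0.01099 = 0.014.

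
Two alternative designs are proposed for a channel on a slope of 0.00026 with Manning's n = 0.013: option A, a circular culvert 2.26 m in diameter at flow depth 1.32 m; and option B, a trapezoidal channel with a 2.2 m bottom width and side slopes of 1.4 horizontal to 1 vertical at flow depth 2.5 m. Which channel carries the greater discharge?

Channel A: For a circular section of diameter D = 2.26 m at depth y = 1.32 m, the central angle is θ = 2 arccos(1 − 2y/D) = 3.479 rad. Then A = (D²/8)(θ − sin θ) = 2.433 m² and P = Dθ/2 = 3.932 m. Hydraulic radius R = A/P = 2.433/3.932 = 0.6188 m. Q_A = (1/0.013)·2.433·0.6188^(2/3)·√0.00026 = 2.192 m³/s.
Channel B: With bottom width b = 2.2 m and side slope z = 1.4: A = (b + zy)y = (2.2 + 1.4×2.5)×2.5 = 14.25 m²; P = b + 2y√(1+z²) = 2.2 + 2×2.5×1.72 = 10.8 m. Hydraulic radius R = A/P = 14.25/10.8 = 1.319 m. Q_B = (1/0.013)·14.25·1.319^(2/3)·√0.00026 = 21.26 m³/s.
Q_A = 2.192 m³/s vs Q_B = 21.26 m³/s, so channel B carries more.

channel B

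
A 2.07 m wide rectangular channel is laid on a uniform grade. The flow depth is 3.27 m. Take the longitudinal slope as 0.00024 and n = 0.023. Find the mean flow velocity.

V = 0.574 m/s

Flow area A = b·y = 2.07 × 3.27 = 6.769 m². Wetted perimeter P = b + 2y = 2.07 + 2×3.27 = 8.61 m.
Hydraulic radius R = A/P = 6.769/8.61 = 0.7862 m.
From Manning's equation, V = (1/n) R^(2/3) S^(1/2) = (1/0.023) × 0.7862^(2/3) × 0.00024^(1/2) = 0.574 m/s.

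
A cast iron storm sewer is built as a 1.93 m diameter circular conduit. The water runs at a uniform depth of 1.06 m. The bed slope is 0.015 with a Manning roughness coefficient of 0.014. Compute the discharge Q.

For a circular section of diameter D = 1.93 m at depth y = 1.06 m, the central angle is θ = 2 arccos(1 − 2y/D) = 3.339 rad. Then A = (D²/8)(θ − sin θ) = 1.646 m² and P = Dθ/2 = 3.222 m.
Hydraulic radius R = A/P = 1.646/3.222 = 0.5108 m.
Manning's equation: Q = (1/n) A R^(2/3) S^(1/2) = (1/0.014) × 1.646 × 0.5108^(2/3) × 0.015^(1/2) = 9.2 m³/s.

Q = 9.2 m³/s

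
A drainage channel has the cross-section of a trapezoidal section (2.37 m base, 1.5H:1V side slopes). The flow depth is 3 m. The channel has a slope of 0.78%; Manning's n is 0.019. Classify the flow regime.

With bottom width b = 2.37 m and side slope z = 1.5: A = (b + zy)y = (2.37 + 1.5×3)×3 = 20.61 m²; P = b + 2y√(1+z²) = 2.37 + 2×3×1.803 = 13.19 m.
Hydraulic radius R = A/P = 20.61/13.19 = 1.563 m.
V = (1/n) R^(2/3) √S = (1/0.019) × 1.563^(2/3) × √0.0078 = 6.26 m/s. Hydraulic depth D_h = A/T = 20.61/11.37 = 1.813 m.
Froude number Fr = V/√(g·D_h) = 6.26/√(9.81×1.813) = 1.48, which is greater than 1, so the flow is supercritical.

supercritical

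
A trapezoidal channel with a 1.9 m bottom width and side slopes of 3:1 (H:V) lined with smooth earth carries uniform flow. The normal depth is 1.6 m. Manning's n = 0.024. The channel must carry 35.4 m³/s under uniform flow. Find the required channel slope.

S = 0.00732

With bottom width b = 1.9 m and side slope z = 3: A = (b + zy)y = (1.9 + 3×1.6)×1.6 = 10.72 m²; P = b + 2y√(1+z²) = 1.9 + 2×1.6×3.162 = 12.02 m.
Hydraulic radius R = A/P = 10.72/12.02 = 0.8919 m.
From Manning's equation, S = [nQ / (1 A R^(2/3))]² = [0.024 × 35.4 / (1 × 10.72 × 0.8919^(2/3))]² = 0.00732.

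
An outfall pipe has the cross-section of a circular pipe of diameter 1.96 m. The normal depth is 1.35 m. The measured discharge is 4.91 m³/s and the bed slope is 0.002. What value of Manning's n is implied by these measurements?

n = 0.014

For a circular section of diameter D = 1.96 m at depth y = 1.35 m, the central angle is θ = 2 arccos(1 − 2y/D) = 3.916 rad. Then A = (D²/8)(θ − sin θ) = 2.216 m² and P = Dθ/2 = 3.838 m.
Hydraulic radius R = A/P = 2.216/3.838 = 0.5775 m.
Rearranging Manning's equation: n = (1/Q) A R^(2/3) S^(1/2) = (1/4.91) × 2.216 × 0.5775^(2/3) × √0.002 = 0.014.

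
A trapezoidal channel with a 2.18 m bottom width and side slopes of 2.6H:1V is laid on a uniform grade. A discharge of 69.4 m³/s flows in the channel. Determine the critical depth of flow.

y_c = 2.33 m

At critical depth, Q² T / (g A³) = 1, i.e. A³/T = Q²/g = 69.4²/9.81 = 491.
Trying y = 2.52 m: A³/T = 697.1 — over.
Trying y = 2.05 m: A³/T = 284.2 — short.
Trying y = 2.33 m: A³/T = 494.7 — ≈ 491.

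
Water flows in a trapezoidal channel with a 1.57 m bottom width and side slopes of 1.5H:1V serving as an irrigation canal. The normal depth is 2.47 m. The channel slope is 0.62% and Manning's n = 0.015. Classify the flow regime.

With bottom width b = 1.57 m and side slope z = 1.5: A = (b + zy)y = (1.57 + 1.5×2.47)×2.47 = 13.03 m²; P = b + 2y√(1+z²) = 1.57 + 2×2.47×1.803 = 10.48 m.
Hydraulic radius R = A/P = 13.03/10.48 = 1.244 m.
V = (1/n) R^(2/3) √S = (1/0.015) × 1.244^(2/3) × √0.0062 = 6.071 m/s. Hydraulic depth D_h = A/T = 13.03/8.98 = 1.451 m.
Froude number Fr = V/√(g·D_h) = 6.071/√(9.81×1.451) = 1.61, which is greater than 1, so the flow is supercritical.

supercritical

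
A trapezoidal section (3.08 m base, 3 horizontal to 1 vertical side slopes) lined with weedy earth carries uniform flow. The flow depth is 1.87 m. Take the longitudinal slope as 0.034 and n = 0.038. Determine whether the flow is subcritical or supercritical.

supercritical

With bottom width b = 3.08 m and side slope z = 3: A = (b + zy)y = (3.08 + 3×1.87)×1.87 = 16.25 m²; P = b + 2y√(1+z²) = 3.08 + 2×1.87×3.162 = 14.91 m.
Hydraulic radius R = A/P = 16.25/14.91 = 1.09 m.
V = (1/n) R^(2/3) √S = (1/0.038) × 1.09^(2/3) × √0.034 = 5.14 m/s. Hydraulic depth D_h = A/T = 16.25/14.3 = 1.136 m.
Froude number Fr = V/√(g·D_h) = 5.14/√(9.81×1.136) = 1.54, which is greater than 1, so the flow is supercritical.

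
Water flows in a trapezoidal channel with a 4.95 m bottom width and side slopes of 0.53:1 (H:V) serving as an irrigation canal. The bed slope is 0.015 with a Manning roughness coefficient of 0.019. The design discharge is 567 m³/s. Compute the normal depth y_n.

Manning's equation rearranged: A R^(2/3) = nQ / (1·√S) = 0.019 × 567 / (√0.015) = 87.96.
Trying y = 5.04 m: A R^(2/3) = 67.86 — too small.
Trying y = 6.38 m: A R^(2/3) = 104.1 — too large.
Trying y = 5.82 m: A R^(2/3) = 87.97 — ≈ 87.96.

y_n = 5.82 m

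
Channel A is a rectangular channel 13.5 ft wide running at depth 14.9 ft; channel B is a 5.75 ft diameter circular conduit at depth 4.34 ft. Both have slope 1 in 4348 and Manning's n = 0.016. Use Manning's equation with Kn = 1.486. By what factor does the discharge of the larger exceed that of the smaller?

Channel A: Flow area A = b·y = 13.5 × 14.9 = 201.2 ft². Wetted perimeter P = b + 2y = 13.5 + 2×14.9 = 43.3 ft. Hydraulic radius R = A/P = 201.2/43.3 = 4.645 ft. Q_A = (1.486/0.016)·201.2·4.645^(2/3)·√0.00023 = 788.8 ft³/s.
Channel B: For a circular section of diameter D = 5.75 ft at depth y = 4.34 ft, the central angle is θ = 2 arccos(1 − 2y/D) = 4.211 rad. Then A = (D²/8)(θ − sin θ) = 21.03 ft² and P = Dθ/2 = 12.11 ft. Hydraulic radius R = A/P = 21.03/12.11 = 1.737 ft. Q_B = (1.486/0.016)·21.03·1.737^(2/3)·√0.00023 = 42.79 ft³/s.
The larger discharge is 788.8 ft³/s and the smaller is 42.79 ft³/s; the ratio is 18.4.

18.4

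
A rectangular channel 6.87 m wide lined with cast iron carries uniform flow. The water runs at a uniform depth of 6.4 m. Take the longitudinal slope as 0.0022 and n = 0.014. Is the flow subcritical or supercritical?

Flow area A = b·y = 6.87 × 6.4 = 43.97 m². Wetted perimeter P = b + 2y = 6.87 + 2×6.4 = 19.67 m.
Hydraulic radius R = A/P = 43.97/19.67 = 2.235 m.
V = (1/n) R^(2/3) √S = (1/0.014) × 2.235^(2/3) × √0.0022 = 5.728 m/s. Hydraulic depth D_h = A/T = 43.97/6.87 = 6.4 m.
Froude number Fr = V/√(g·D_h) = 5.728/√(9.81×6.4) = 0.723, which is less than 1, so the flow is subcritical.

subcritical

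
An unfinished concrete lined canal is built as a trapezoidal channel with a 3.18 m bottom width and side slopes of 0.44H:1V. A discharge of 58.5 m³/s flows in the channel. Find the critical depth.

At critical depth, Q² T / (g A³) = 1, i.e. A³/T = Q²/g = 58.5²/9.81 = 348.9.
Trying y = 3.6 m: A³/T = 794.7 — high.
Trying y = 2.21 m: A³/T = 150.8 — low.
Trying y = 2.84 m: A³/T = 350.6 — ≈ 348.9.

y_c = 2.84 m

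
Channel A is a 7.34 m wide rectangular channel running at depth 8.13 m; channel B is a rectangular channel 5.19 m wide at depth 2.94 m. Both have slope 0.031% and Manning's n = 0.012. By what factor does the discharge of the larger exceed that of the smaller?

5.86

Channel A: Flow area A = b·y = 7.34 × 8.13 = 59.67 m². Wetted perimeter P = b + 2y = 7.34 + 2×8.13 = 23.6 m. Hydraulic radius R = A/P = 59.67/23.6 = 2.529 m. Q_A = (1/0.012)·59.67·2.529^(2/3)·√0.00031 = 162.5 m³/s.
Channel B: Flow area A = b·y = 5.19 × 2.94 = 15.26 m². Wetted perimeter P = b + 2y = 5.19 + 2×2.94 = 11.07 m. Hydraulic radius R = A/P = 15.26/11.07 = 1.378 m. Q_B = (1/0.012)·15.26·1.378^(2/3)·√0.00031 = 27.73 m³/s.
The larger discharge is 162.5 m³/s and the smaller is 27.73 m³/s; the ratio is 5.86.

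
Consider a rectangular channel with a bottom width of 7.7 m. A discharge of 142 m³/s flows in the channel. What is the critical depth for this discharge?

y_c = 3.26 m

For a rectangular channel, critical depth y_c = (q²/g)^(1/3) where q = Q/b = 142/7.7 = 18.44 m²/s.
So y_c = (18.44²/9.81)^(1/3) = 3.26 m.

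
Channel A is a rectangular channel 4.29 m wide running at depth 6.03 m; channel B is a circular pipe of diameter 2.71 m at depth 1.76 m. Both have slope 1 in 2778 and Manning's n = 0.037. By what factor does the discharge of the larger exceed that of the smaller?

Channel A: Flow area A = b·y = 4.29 × 6.03 = 25.87 m². Wetted perimeter P = b + 2y = 4.29 + 2×6.03 = 16.35 m. Hydraulic radius R = A/P = 25.87/16.35 = 1.582 m. Q_A = (1/0.037)·25.87·1.582^(2/3)·√0.00036 = 18.01 m³/s.
Channel B: For a circular section of diameter D = 2.71 m at depth y = 1.76 m, the central angle is θ = 2 arccos(1 − 2y/D) = 3.749 rad. Then A = (D²/8)(θ − sin θ) = 3.965 m² and P = Dθ/2 = 5.079 m. Hydraulic radius R = A/P = 3.965/5.079 = 0.7806 m. Q_B = (1/0.037)·3.965·0.7806^(2/3)·√0.00036 = 1.724 m³/s.
The larger discharge is 18.01 m³/s and the smaller is 1.724 m³/s; the ratio is 10.4.

10.4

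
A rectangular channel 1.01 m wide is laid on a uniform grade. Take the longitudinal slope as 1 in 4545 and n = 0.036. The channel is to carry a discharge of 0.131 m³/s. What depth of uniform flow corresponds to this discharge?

Manning's equation rearranged: A R^(2/3) = nQ / (1·√S) = 0.036 × 0.131 / (√0.00022) = 0.3179.
Trying y = 0.543 m: A R^(2/3) = 0.2244 — short.
Trying y = 0.885 m: A R^(2/3) = 0.4195 — over.
Trying y = 0.71 m: A R^(2/3) = 0.3179 — matches.

y_n = 0.71 m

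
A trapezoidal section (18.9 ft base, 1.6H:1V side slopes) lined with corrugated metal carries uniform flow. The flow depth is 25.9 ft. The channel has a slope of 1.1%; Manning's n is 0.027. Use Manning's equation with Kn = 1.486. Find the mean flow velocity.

V = 32.6 ft/s

With bottom width b = 18.9 ft and side slope z = 1.6: A = (b + zy)y = (18.9 + 1.6×25.9)×25.9 = 1563 ft²; P = b + 2y√(1+z²) = 18.9 + 2×25.9×1.887 = 116.6 ft.
Hydraulic radius R = A/P = 1563/116.6 = 13.4 ft.
From Manning's equation, V = (1.486/n) R^(2/3) S^(1/2) = (1.486/0.027) × 13.4^(2/3) × 0.011^(1/2) = 32.6 ft/s.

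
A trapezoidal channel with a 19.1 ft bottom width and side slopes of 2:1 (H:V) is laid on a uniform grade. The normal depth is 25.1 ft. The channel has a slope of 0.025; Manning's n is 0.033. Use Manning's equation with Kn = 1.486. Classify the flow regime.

supercritical

With bottom width b = 19.1 ft and side slope z = 2: A = (b + zy)y = (19.1 + 2×25.1)×25.1 = 1739 ft²; P = b + 2y√(1+z²) = 19.1 + 2×25.1×2.236 = 131.4 ft.
Hydraulic radius R = A/P = 1739/131.4 = 13.24 ft.
V = (1.486/n) R^(2/3) √S = (1.486/0.033) × 13.24^(2/3) × √0.025 = 39.85 ft/s. Hydraulic depth D_h = A/T = 1739/119.5 = 14.56 ft.
Froude number Fr = V/√(g·D_h) = 39.85/√(32.2×14.56) = 1.84, which is greater than 1, so the flow is supercritical.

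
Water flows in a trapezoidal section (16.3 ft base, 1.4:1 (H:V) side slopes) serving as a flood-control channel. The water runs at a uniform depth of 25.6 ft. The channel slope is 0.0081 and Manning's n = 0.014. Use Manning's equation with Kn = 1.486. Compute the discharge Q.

Q = 69700 ft³/s

With bottom width b = 16.3 ft and side slope z = 1.4: A = (b + zy)y = (16.3 + 1.4×25.6)×25.6 = 1335 ft²; P = b + 2y√(1+z²) = 16.3 + 2×25.6×1.72 = 104.4 ft.
Hydraulic radius R = A/P = 1335/104.4 = 12.79 ft.
Manning's equation: Q = (1.486/n) A R^(2/3) S^(1/2) = (1.486/0.014) × 1335 × 12.79^(2/3) × 0.0081^(1/2) = 69700 ft³/s.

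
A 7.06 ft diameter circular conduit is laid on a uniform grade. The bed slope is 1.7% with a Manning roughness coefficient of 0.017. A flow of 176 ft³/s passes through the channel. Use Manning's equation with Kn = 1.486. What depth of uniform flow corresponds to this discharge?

Manning's equation rearranged: A R^(2/3) = nQ / (1.486·√S) = 0.017 × 176 / (1.486 × √0.017) = 15.44.
Try y = 2.12 ft: A R^(2/3) = 11.22 — short.
Try y = 2.51 ft: A R^(2/3) = 15.48 — close enough.

y_n = 2.51 ft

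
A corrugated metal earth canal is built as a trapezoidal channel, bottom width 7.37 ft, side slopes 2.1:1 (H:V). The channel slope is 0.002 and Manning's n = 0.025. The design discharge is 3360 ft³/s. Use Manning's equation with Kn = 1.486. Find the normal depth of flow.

Manning's equation rearranged: A R^(2/3) = nQ / (1.486·√S) = 0.025 × 3360 / (1.486 × √0.002) = 1264.
Try y = 8.13 ft: A R^(2/3) = 533.4 — low.
Try y = 13.3 ft: A R^(2/3) = 1682 — high.
Try y = 11.8 ft: A R^(2/3) = 1266 — ≈ 1264.

y_n = 11.8 ft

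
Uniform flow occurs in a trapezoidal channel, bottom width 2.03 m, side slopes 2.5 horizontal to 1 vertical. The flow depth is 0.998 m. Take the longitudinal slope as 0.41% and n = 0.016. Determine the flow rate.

Q = 13 m³/s

With bottom width b = 2.03 m and side slope z = 2.5: A = (b + zy)y = (2.03 + 2.5×0.998)×0.998 = 4.516 m²; P = b + 2y√(1+z²) = 2.03 + 2×0.998×2.693 = 7.404 m.
Hydraulic radius R = A/P = 4.516/7.404 = 0.6099 m.
Manning's equation: Q = (1/n) A R^(2/3) S^(1/2) = (1/0.016) × 4.516 × 0.6099^(2/3) × 0.0041^(1/2) = 13 m³/s.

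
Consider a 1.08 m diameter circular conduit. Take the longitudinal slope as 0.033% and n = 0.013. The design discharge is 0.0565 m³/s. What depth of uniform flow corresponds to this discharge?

y_n = 0.237 m

Manning's equation rearranged: A R^(2/3) = nQ / (1·√S) = 0.013 × 0.0565 / (√0.00033) = 0.04043.
At y = 0.292 m: A R^(2/3) = 0.06118 — high.
At y = 0.162 m: A R^(2/3) = 0.0186 — low.
At y = 0.237 m: A R^(2/3) = 0.04041 — close enough.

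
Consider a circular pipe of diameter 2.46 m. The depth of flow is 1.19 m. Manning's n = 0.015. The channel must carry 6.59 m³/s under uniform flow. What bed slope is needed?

S = 0.0037

For a circular section of diameter D = 2.46 m at depth y = 1.19 m, the central angle is θ = 2 arccos(1 − 2y/D) = 3.077 rad. Then A = (D²/8)(θ − sin θ) = 2.278 m² and P = Dθ/2 = 3.784 m.
Hydraulic radius R = A/P = 2.278/3.784 = 0.602 m.
From Manning's equation, S = [nQ / (1 A R^(2/3))]² = [0.015 × 6.59 / (1 × 2.278 × 0.602^(2/3))]² = 0.0037.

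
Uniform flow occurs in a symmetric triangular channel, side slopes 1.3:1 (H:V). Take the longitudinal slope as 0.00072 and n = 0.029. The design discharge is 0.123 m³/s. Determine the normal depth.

Manning's equation rearranged: A R^(2/3) = nQ / (1·√S) = 0.029 × 0.123 / (√0.00072) = 0.1329.
Trying y = 0.598 m: A R^(2/3) = 0.178 — high.
Trying y = 0.451 m: A R^(2/3) = 0.0839 — low.
Trying y = 0.536 m: A R^(2/3) = 0.133 — matches.

y_n = 0.536 m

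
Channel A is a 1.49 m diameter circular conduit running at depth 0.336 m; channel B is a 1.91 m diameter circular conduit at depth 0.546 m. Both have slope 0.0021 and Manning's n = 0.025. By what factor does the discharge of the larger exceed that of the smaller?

Channel A: For a circular section of diameter D = 1.49 m at depth y = 0.336 m, the central angle is θ = 2 arccos(1 − 2y/D) = 1.979 rad. Then A = (D²/8)(θ − sin θ) = 0.2946 m² and P = Dθ/2 = 1.475 m. Hydraulic radius R = A/P = 0.2946/1.475 = 0.1998 m. Q_A = (1/0.025)·0.2946·0.1998^(2/3)·√0.0021 = 0.1845 m³/s.
Channel B: For a circular section of diameter D = 1.91 m at depth y = 0.546 m, the central angle is θ = 2 arccos(1 − 2y/D) = 2.256 rad. Then A = (D²/8)(θ − sin θ) = 0.676 m² and P = Dθ/2 = 2.155 m. Hydraulic radius R = A/P = 0.676/2.155 = 0.3137 m. Q_B = (1/0.025)·0.676·0.3137^(2/3)·√0.0021 = 0.5721 m³/s.
The larger discharge is 0.5721 m³/s and the smaller is 0.1845 m³/s; the ratio is 3.1.

3.1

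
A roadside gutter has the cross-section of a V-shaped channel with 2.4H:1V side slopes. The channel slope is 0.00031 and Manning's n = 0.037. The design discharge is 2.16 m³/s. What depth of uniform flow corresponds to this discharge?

Manning's equation rearranged: A R^(2/3) = nQ / (1·√S) = 0.037 × 2.16 / (√0.00031) = 4.539.
At y = 1.06 m: A R^(2/3) = 1.674 — low.
At y = 1.8 m: A R^(2/3) = 6.872 — high.
At y = 1.54 m: A R^(2/3) = 4.533 — close enough.

y_n = 1.54 m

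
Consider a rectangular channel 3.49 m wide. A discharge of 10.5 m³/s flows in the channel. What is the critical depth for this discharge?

For a rectangular channel, critical depth y_c = (q²/g)^(1/3) where q = Q/b = 10.5/3.49 = 3.009 m²/s.
So y_c = (3.009²/9.81)^(1/3) = 0.974 m.

y_c = 0.974 m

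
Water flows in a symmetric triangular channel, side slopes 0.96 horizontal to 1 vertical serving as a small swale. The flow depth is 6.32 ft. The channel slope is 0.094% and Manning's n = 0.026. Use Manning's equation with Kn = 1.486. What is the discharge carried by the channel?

Q = 113 ft³/s

For a triangular section with side slope z = 0.96: A = zy² = 0.96×6.32² = 38.34 ft²; P = 2y√(1+z²) = 2×6.32×1.386 = 17.52 ft.
Hydraulic radius R = A/P = 38.34/17.52 = 2.188 ft.
Manning's equation: Q = (1.486/n) A R^(2/3) S^(1/2) = (1.486/0.026) × 38.34 × 2.188^(2/3) × 0.00094^(1/2) = 113 ft³/s.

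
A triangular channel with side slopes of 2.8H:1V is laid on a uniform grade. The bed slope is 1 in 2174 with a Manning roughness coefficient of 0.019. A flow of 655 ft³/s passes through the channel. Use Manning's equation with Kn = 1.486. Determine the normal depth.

Manning's equation rearranged: A R^(2/3) = nQ / (1.486·√S) = 0.019 × 655 / (1.486 × √0.00046) = 390.5.
Trying y = 6.22 ft: A R^(2/3) = 221.8 — too small.
Trying y = 7.69 ft: A R^(2/3) = 390.4 — matches.

y_n = 7.69 ft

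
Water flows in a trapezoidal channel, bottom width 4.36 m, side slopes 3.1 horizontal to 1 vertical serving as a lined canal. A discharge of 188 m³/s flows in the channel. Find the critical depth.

y_c = 3.13 m

At critical depth, Q² T / (g A³) = 1, i.e. A³/T = Q²/g = 188²/9.81 = 3603.
At y = 2.37 m: A³/T = 1121 — low.
At y = 3.13 m: A³/T = 3588 — close enough.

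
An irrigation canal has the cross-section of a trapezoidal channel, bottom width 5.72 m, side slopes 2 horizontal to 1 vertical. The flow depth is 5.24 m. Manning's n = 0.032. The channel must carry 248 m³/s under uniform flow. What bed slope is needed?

With bottom width b = 5.72 m and side slope z = 2: A = (b + zy)y = (5.72 + 2×5.24)×5.24 = 84.89 m²; P = b + 2y√(1+z²) = 5.72 + 2×5.24×2.236 = 29.15 m.
Hydraulic radius R = A/P = 84.89/29.15 = 2.912 m.
From Manning's equation, S = [nQ / (1 A R^(2/3))]² = [0.032 × 248 / (1 × 84.89 × 2.912^(2/3))]² = 0.0021.

S = 0.0021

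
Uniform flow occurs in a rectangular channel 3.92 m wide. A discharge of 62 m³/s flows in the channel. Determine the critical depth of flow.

For a rectangular channel, critical depth y_c = (q²/g)^(1/3) where q = Q/b = 62/3.92 = 15.82 m²/s.
So y_c = (15.82²/9.81)^(1/3) = 2.94 m.

y_c = 2.94 m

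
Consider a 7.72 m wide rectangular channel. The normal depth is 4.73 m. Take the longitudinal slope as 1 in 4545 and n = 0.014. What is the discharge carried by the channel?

Flow area A = b·y = 7.72 × 4.73 = 36.52 m². Wetted perimeter P = b + 2y = 7.72 + 2×4.73 = 17.18 m.
Hydraulic radius R = A/P = 36.52/17.18 = 2.125 m.
Manning's equation: Q = (1/n) A R^(2/3) S^(1/2) = (1/0.014) × 36.52 × 2.125^(2/3) × 0.00022^(1/2) = 64 m³/s.

Q = 64 m³/s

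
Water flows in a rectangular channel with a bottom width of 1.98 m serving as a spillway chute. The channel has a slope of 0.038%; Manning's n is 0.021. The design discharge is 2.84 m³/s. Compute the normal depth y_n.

y_n = 2.03 m

Manning's equation rearranged: A R^(2/3) = nQ / (1·√S) = 0.021 × 2.84 / (√0.00038) = 3.059.
At y = 2.25 m: A R^(2/3) = 3.47 — over.
At y = 1.61 m: A R^(2/3) = 2.3 — short.
At y = 2.03 m: A R^(2/3) = 3.064 — ≈ 3.059.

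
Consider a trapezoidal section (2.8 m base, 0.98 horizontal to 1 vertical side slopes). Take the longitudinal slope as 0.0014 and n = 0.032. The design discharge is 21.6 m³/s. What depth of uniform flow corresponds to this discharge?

y_n = 2.69 m

Manning's equation rearranged: A R^(2/3) = nQ / (1·√S) = 0.032 × 21.6 / (√0.0014) = 18.47.
At y = 2.42 m: A R^(2/3) = 14.96 — too small.
At y = 3.33 m: A R^(2/3) = 28.37 — too large.
At y = 2.69 m: A R^(2/3) = 18.43 — ≈ 18.47.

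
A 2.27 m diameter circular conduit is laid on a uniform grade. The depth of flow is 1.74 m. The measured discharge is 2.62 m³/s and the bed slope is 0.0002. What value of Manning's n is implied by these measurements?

n = 0.014

For a circular section of diameter D = 2.27 m at depth y = 1.74 m, the central angle is θ = 2 arccos(1 − 2y/D) = 4.266 rad. Then A = (D²/8)(θ − sin θ) = 3.329 m² and P = Dθ/2 = 4.842 m.
Hydraulic radius R = A/P = 3.329/4.842 = 0.6875 m.
Rearranging Manning's equation: n = (1/Q) A R^(2/3) S^(1/2) = (1/2.62) × 3.329 × 0.6875^(2/3) × √0.0002 = 0.014.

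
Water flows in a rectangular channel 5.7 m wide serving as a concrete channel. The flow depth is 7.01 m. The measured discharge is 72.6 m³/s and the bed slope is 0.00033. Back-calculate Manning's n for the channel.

n = 0.016

Flow area A = b·y = 5.7 × 7.01 = 39.96 m². Wetted perimeter P = b + 2y = 5.7 + 2×7.01 = 19.72 m.
Hydraulic radius R = A/P = 39.96/19.72 = 2.026 m.
Rearranging Manning's equation: n = (1/Q) A R^(2/3) S^(1/2) = (1/72.6) × 39.96 × 2.026^(2/3) × √0.00033 = 0.016.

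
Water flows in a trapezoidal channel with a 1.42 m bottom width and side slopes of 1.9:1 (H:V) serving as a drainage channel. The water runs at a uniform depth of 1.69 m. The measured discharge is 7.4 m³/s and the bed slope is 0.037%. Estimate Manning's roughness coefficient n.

With bottom width b = 1.42 m and side slope z = 1.9: A = (b + zy)y = (1.42 + 1.9×1.69)×1.69 = 7.826 m²; P = b + 2y√(1+z²) = 1.42 + 2×1.69×2.147 = 8.677 m.
Hydraulic radius R = A/P = 7.826/8.677 = 0.902 m.
Rearranging Manning's equation: n = (1/Q) A R^(2/3) S^(1/2) = (1/7.4) × 7.826 × 0.902^(2/3) × √0.00037 = 0.019.

n = 0.019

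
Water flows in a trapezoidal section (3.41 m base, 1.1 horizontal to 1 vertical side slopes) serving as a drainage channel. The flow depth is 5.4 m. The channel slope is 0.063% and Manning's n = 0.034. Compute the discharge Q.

With bottom width b = 3.41 m and side slope z = 1.1: A = (b + zy)y = (3.41 + 1.1×5.4)×5.4 = 50.49 m²; P = b + 2y√(1+z²) = 3.41 + 2×5.4×1.487 = 19.47 m.
Hydraulic radius R = A/P = 50.49/19.47 = 2.594 m.
Manning's equation: Q = (1/n) A R^(2/3) S^(1/2) = (1/0.034) × 50.49 × 2.594^(2/3) × 0.00063^(1/2) = 70.4 m³/s.

Q = 70.4 m³/s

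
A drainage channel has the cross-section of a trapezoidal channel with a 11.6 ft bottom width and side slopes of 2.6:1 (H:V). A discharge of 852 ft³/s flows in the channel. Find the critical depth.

At critical depth, Q² T / (g A³) = 1, i.e. A³/T = Q²/g = 852²/32.2 = 22540.
Try y = 4.66 ft: A³/T = 37670 — too large.
Try y = 3.43 ft: A³/T = 11840 — too small.
Try y = 4.07 ft: A³/T = 22460 — matches.

y_c = 4.07 ft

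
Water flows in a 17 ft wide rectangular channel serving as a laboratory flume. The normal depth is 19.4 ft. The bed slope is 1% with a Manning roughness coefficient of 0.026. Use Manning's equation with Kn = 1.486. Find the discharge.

Q = 6160 ft³/s

Flow area A = b·y = 17 × 19.4 = 329.8 ft². Wetted perimeter P = b + 2y = 17 + 2×19.4 = 55.8 ft.
Hydraulic radius R = A/P = 329.8/55.8 = 5.91 ft.
Manning's equation: Q = (1.486/n) A R^(2/3) S^(1/2) = (1.486/0.026) × 329.8 × 5.91^(2/3) × 0.01^(1/2) = 6160 ft³/s.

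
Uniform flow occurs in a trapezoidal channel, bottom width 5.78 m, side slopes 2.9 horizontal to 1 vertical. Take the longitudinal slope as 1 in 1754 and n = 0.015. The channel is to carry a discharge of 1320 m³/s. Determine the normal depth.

Manning's equation rearranged: A R^(2/3) = nQ / (1·√S) = 0.015 × 1320 / (√0.0005701) = 829.2.
At y = 6.58 m: A R^(2/3) = 380.3 — too small.
At y = 9.11 m: A R^(2/3) = 829.6 — matches.

y_n = 9.11 m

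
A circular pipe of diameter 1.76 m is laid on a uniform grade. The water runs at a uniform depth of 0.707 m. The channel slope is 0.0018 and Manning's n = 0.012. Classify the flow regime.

subcritical

For a circular section of diameter D = 1.76 m at depth y = 0.707 m, the central angle is θ = 2 arccos(1 − 2y/D) = 2.746 rad. Then A = (D²/8)(θ − sin θ) = 0.9139 m² and P = Dθ/2 = 2.416 m.
Hydraulic radius R = A/P = 0.9139/2.416 = 0.3782 m.
V = (1/n) R^(2/3) √S = (1/0.012) × 0.3782^(2/3) × √0.0018 = 1.849 m/s. Hydraulic depth D_h = A/T = 0.9139/1.726 = 0.5296 m.
Froude number Fr = V/√(g·D_h) = 1.849/√(9.81×0.5296) = 0.811, which is less than 1, so the flow is subcritical.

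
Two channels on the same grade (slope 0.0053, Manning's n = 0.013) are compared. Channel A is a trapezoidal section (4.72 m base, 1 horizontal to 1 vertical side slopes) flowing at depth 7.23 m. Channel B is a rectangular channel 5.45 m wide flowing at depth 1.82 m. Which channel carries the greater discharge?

channel A

Channel A: With bottom width b = 4.72 m and side slope z = 1: A = (b + zy)y = (4.72 + 1×7.23)×7.23 = 86.4 m²; P = b + 2y√(1+z²) = 4.72 + 2×7.23×1.414 = 25.17 m. Hydraulic radius R = A/P = 86.4/25.17 = 3.433 m. Q_A = (1/0.013)·86.4·3.433^(2/3)·√0.0053 = 1101 m³/s.
Channel B: Flow area A = b·y = 5.45 × 1.82 = 9.919 m². Wetted perimeter P = b + 2y = 5.45 + 2×1.82 = 9.09 m. Hydraulic radius R = A/P = 9.919/9.09 = 1.091 m. Q_B = (1/0.013)·9.919·1.091^(2/3)·√0.0053 = 58.88 m³/s.
Q_A = 1101 m³/s vs Q_B = 58.88 m³/s, so channel A carries more.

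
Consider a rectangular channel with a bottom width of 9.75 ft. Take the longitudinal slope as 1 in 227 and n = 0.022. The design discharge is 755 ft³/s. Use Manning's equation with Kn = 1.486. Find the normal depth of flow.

Manning's equation rearranged: A R^(2/3) = nQ / (1.486·√S) = 0.022 × 755 / (1.486 × √0.004405) = 168.4.
Try y = 5.74 ft: A R^(2/3) = 106.8 — short.
Try y = 8.2 ft: A R^(2/3) = 168.4 — ≈ 168.4.

y_n = 8.2 ft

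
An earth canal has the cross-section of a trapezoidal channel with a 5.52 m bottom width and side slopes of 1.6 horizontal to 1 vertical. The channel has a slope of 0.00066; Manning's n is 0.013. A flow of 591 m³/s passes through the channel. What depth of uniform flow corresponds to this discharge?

Manning's equation rearranged: A R^(2/3) = nQ / (1·√S) = 0.013 × 591 / (√0.00066) = 299.1.
Trying y = 5.99 m: A R^(2/3) = 197.2 — too small.
Trying y = 8.21 m: A R^(2/3) = 398.5 — too large.
Trying y = 7.23 m: A R^(2/3) = 299.1 — ≈ 299.1.

y_n = 7.23 m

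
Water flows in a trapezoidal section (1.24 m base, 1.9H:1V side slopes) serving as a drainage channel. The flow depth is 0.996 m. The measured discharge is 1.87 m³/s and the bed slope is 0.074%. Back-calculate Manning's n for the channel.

With bottom width b = 1.24 m and side slope z = 1.9: A = (b + zy)y = (1.24 + 1.9×0.996)×0.996 = 3.12 m²; P = b + 2y√(1+z²) = 1.24 + 2×0.996×2.147 = 5.517 m.
Hydraulic radius R = A/P = 3.12/5.517 = 0.5655 m.
Rearranging Manning's equation: n = (1/Q) A R^(2/3) S^(1/2) = (1/1.87) × 3.12 × 0.5655^(2/3) × √0.00074 = 0.031.

n = 0.031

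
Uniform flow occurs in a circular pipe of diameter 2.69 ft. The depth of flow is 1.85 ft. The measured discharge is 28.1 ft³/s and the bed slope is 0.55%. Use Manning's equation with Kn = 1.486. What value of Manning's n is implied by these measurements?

For a circular section of diameter D = 2.69 ft at depth y = 1.85 ft, the central angle is θ = 2 arccos(1 − 2y/D) = 3.911 rad. Then A = (D²/8)(θ − sin θ) = 4.167 ft² and P = Dθ/2 = 5.261 ft.
Hydraulic radius R = A/P = 4.167/5.261 = 0.7922 ft.
Rearranging Manning's equation: n = (1.486/Q) A R^(2/3) S^(1/2) = (1.486/28.1) × 4.167 × 0.7922^(2/3) × √0.0055 = 0.014.

n = 0.014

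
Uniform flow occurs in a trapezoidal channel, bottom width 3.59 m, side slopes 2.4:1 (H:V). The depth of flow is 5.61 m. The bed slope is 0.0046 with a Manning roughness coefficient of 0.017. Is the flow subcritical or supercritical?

With bottom width b = 3.59 m and side slope z = 2.4: A = (b + zy)y = (3.59 + 2.4×5.61)×5.61 = 95.67 m²; P = b + 2y√(1+z²) = 3.59 + 2×5.61×2.6 = 32.76 m.
Hydraulic radius R = A/P = 95.67/32.76 = 2.92 m.
V = (1/n) R^(2/3) √S = (1/0.017) × 2.92^(2/3) × √0.0046 = 8.151 m/s. Hydraulic depth D_h = A/T = 95.67/30.52 = 3.135 m.
Froude number Fr = V/√(g·D_h) = 8.151/√(9.81×3.135) = 1.47, which is greater than 1, so the flow is supercritical.

supercritical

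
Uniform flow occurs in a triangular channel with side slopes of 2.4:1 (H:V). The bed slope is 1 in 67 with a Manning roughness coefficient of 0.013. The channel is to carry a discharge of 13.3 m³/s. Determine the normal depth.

y_n = 0.995 m

Manning's equation rearranged: A R^(2/3) = nQ / (1·√S) = 0.013 × 13.3 / (√0.01493) = 1.415.
Try y = 1.19 m: A R^(2/3) = 2.279 — high.
Try y = 0.822 m: A R^(2/3) = 0.8498 — low.
Try y = 0.995 m: A R^(2/3) = 1.414 — matches.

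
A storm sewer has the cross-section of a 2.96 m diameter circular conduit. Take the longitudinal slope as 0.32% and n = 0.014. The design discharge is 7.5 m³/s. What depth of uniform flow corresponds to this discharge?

Manning's equation rearranged: A R^(2/3) = nQ / (1·√S) = 0.014 × 7.5 / (√0.0032) = 1.856.
Trying y = 1.3 m: A R^(2/3) = 2.246 — over.
Trying y = 1.17 m: A R^(2/3) = 1.856 — ≈ 1.856.

y_n = 1.17 m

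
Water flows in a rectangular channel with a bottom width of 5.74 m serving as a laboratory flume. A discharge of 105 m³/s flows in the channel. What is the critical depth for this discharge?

y_c = 3.24 m

For a rectangular channel, critical depth y_c = (q²/g)^(1/3) where q = Q/b = 105/5.74 = 18.29 m²/s.
So y_c = (18.29²/9.81)^(1/3) = 3.24 m.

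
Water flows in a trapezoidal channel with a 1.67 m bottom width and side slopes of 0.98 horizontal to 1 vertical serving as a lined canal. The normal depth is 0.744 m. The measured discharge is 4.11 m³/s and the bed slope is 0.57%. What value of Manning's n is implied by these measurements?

n = 0.02

With bottom width b = 1.67 m and side slope z = 0.98: A = (b + zy)y = (1.67 + 0.98×0.744)×0.744 = 1.785 m²; P = b + 2y√(1+z²) = 1.67 + 2×0.744×1.4 = 3.753 m.
Hydraulic radius R = A/P = 1.785/3.753 = 0.4756 m.
Rearranging Manning's equation: n = (1/Q) A R^(2/3) S^(1/2) = (1/4.11) × 1.785 × 0.4756^(2/3) × √0.0057 = 0.02.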